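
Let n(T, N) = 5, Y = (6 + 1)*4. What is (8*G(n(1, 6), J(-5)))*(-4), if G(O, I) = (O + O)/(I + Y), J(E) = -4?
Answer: -40/3 ≈ -13.333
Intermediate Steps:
Y = 28 (Y = 7*4 = 28)
G(O, I) = 2*O/(28 + I) (G(O, I) = (O + O)/(I + 28) = (2*O)/(28 + I) = 2*O/(28 + I))
(8*G(n(1, 6), J(-5)))*(-4) = (8*(2*5/(28 - 4)))*(-4) = (8*(2*5/24))*(-4) = (8*(2*5*(1/24)))*(-4) = (8*(5/12))*(-4) = (10/3)*(-4) = -40/3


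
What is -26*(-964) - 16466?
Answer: 8598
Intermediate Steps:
-26*(-964) - 16466 = 25064 - 16466 = 8598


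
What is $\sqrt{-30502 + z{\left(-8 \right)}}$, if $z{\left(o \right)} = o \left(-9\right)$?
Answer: $i \sqrt{30430} \approx 174.44 i$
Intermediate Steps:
$z{\left(o \right)} = - 9 o$
$\sqrt{-30502 + z{\left(-8 \right)}} = \sqrt{-30502 - -72} = \sqrt{-30502 + 72} = \sqrt{-30430} = i \sqrt{30430}$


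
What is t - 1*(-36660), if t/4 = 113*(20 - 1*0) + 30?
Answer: 45820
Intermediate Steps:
t = 9160 (t = 4*(113*(20 - 1*0) + 30) = 4*(113*(20 + 0) + 30) = 4*(113*20 + 30) = 4*(2260 + 30) = 4*2290 = 9160)
t - 1*(-36660) = 9160 - 1*(-36660) = 9160 + 36660 = 45820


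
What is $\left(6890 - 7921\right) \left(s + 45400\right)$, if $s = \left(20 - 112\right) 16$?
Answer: $-45289768$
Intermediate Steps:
$s = -1472$ ($s = \left(-92\right) 16 = -1472$)
$\left(6890 - 7921\right) \left(s + 45400\right) = \left(6890 - 7921\right) \left(-1472 + 45400\right) = \left(-1031\right) 43928 = -45289768$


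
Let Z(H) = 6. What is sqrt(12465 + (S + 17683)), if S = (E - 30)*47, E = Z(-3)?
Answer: 2*sqrt(7255) ≈ 170.35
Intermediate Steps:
E = 6
S = -1128 (S = (6 - 30)*47 = -24*47 = -1128)
sqrt(12465 + (S + 17683)) = sqrt(12465 + (-1128 + 17683)) = sqrt(12465 + 16555) = sqrt(29020) = 2*sqrt(7255)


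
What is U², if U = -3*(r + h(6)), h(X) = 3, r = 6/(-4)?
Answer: 81/4 ≈ 20.250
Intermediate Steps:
r = -3/2 (r = 6*(-¼) = -3/2 ≈ -1.5000)
U = -9/2 (U = -3*(-3/2 + 3) = -3*3/2 = -9/2 ≈ -4.5000)
U² = (-9/2)² = 81/4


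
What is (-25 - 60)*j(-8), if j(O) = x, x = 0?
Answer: 0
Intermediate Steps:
j(O) = 0
(-25 - 60)*j(-8) = (-25 - 60)*0 = -85*0 = 0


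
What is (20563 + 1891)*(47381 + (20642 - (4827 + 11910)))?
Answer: 1151575844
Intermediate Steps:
(20563 + 1891)*(47381 + (20642 - (4827 + 11910))) = 22454*(47381 + (20642 - 1*16737)) = 22454*(47381 + (20642 - 16737)) = 22454*(47381 + 3905) = 22454*51286 = 1151575844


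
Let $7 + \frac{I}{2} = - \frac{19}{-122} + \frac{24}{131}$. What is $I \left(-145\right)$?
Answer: $\frac{15436265}{7991} \approx 1931.7$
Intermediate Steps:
$I = - \frac{106457}{7991}$ ($I = -14 + 2 \left(- \frac{19}{-122} + \frac{24}{131}\right) = -14 + 2 \left(\left(-19\right) \left(- \frac{1}{122}\right) + 24 \cdot \frac{1}{131}\right) = -14 + 2 \left(\frac{19}{122} + \frac{24}{131}\right) = -14 + 2 \cdot \frac{5417}{15982} = -14 + \frac{5417}{7991} = - \frac{106457}{7991} \approx -13.322$)
$I \left(-145\right) = \left(- \frac{106457}{7991}\right) \left(-145\right) = \frac{15436265}{7991}$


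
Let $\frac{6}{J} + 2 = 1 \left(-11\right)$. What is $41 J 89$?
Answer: $- \frac{21894}{13} \approx -1684.2$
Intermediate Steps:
$J = - \frac{6}{13}$ ($J = \frac{6}{-2 + 1 \left(-11\right)} = \frac{6}{-2 - 11} = \frac{6}{-13} = 6 \left(- \frac{1}{13}\right) = - \frac{6}{13} \approx -0.46154$)
$41 J 89 = 41 \left(- \frac{6}{13}\right) 89 = \left(- \frac{246}{13}\right) 89 = - \frac{21894}{13}$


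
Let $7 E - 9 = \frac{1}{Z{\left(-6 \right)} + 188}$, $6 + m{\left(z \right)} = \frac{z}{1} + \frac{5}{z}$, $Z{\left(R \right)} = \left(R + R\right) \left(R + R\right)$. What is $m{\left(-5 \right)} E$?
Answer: $- \frac{1281}{83} \approx -15.434$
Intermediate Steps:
$Z{\left(R \right)} = 4 R^{2}$ ($Z{\left(R \right)} = 2 R 2 R = 4 R^{2}$)
$m{\left(z \right)} = -6 + z + \frac{5}{z}$ ($m{\left(z \right)} = -6 + \left(\frac{z}{1} + \frac{5}{z}\right) = -6 + \left(z 1 + \frac{5}{z}\right) = -6 + \left(z + \frac{5}{z}\right) = -6 + z + \frac{5}{z}$)
$E = \frac{427}{332}$ ($E = \frac{9}{7} + \frac{1}{7 \left(4 \left(-6\right)^{2} + 188\right)} = \frac{9}{7} + \frac{1}{7 \left(4 \cdot 36 + 188\right)} = \frac{9}{7} + \frac{1}{7 \left(144 + 188\right)} = \frac{9}{7} + \frac{1}{7 \cdot 332} = \frac{9}{7} + \frac{1}{7} \cdot \frac{1}{332} = \frac{9}{7} + \frac{1}{2324} = \frac{427}{332} \approx 1.2861$)
$m{\left(-5 \right)} E = \left(-6 - 5 + \frac{5}{-5}\right) \frac{427}{332} = \left(-6 - 5 + 5 \left(- \frac{1}{5}\right)\right) \frac{427}{332} = \left(-6 - 5 - 1\right) \frac{427}{332} = \left(-12\right) \frac{427}{332} = - \frac{1281}{83}$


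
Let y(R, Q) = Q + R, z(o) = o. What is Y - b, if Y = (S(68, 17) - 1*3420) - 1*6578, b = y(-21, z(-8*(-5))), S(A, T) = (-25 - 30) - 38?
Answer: -10110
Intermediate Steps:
S(A, T) = -93 (S(A, T) = -55 - 38 = -93)
b = 19 (b = -8*(-5) - 21 = 40 - 21 = 19)
Y = -10091 (Y = (-93 - 1*3420) - 1*6578 = (-93 - 3420) - 6578 = -3513 - 6578 = -10091)
Y - b = -10091 - 1*19 = -10091 - 19 = -10110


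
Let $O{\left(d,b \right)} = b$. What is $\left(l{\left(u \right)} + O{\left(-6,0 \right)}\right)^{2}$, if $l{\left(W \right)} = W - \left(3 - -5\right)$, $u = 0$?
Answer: $64$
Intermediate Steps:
$l{\left(W \right)} = -8 + W$ ($l{\left(W \right)} = W - \left(3 + 5\right) = W - 8 = -8 + W$)
$\left(l{\left(u \right)} + O{\left(-6,0 \right)}\right)^{2} = \left(\left(-8 + 0\right) + 0\right)^{2} = \left(-8 + 0\right)^{2} = \left(-8\right)^{2} = 64$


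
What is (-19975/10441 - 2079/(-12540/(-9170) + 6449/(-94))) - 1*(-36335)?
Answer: 2200551231480442/60514542937 ≈ 36364.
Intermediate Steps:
(-19975/10441 - 2079/(-12540/(-9170) + 6449/(-94))) - 1*(-36335) = (-19975*1/10441 - 2079/(-12540*(-1/9170) + 6449*(-1/94))) + 36335 = (-19975/10441 - 2079/(1254/917 - 6449/94)) + 36335 = (-19975/10441 - 2079/(-5795857/86198)) + 36335 = (-19975/10441 - 2079*(-86198/5795857)) + 36335 = (-19975/10441 + 179205642/5795857) + 36335 = 1755313864547/60514542937 + 36335 = 2200551231480442/60514542937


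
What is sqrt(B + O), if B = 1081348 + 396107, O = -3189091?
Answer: 2*I*sqrt(427909) ≈ 1308.3*I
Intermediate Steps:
B = 1477455
sqrt(B + O) = sqrt(1477455 - 3189091) = sqrt(-1711636) = 2*I*sqrt(427909)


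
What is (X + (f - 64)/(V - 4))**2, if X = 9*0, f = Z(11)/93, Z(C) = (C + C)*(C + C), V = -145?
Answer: 29899024/192016449 ≈ 0.15571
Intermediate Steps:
Z(C) = 4*C**2 (Z(C) = (2*C)*(2*C) = 4*C**2)
f = 484/93 (f = (4*11**2)/93 = (4*121)*(1/93) = 484*(1/93) = 484/93 ≈ 5.2043)
X = 0
(X + (f - 64)/(V - 4))**2 = (0 + (484/93 - 64)/(-145 - 4))**2 = (0 - 5468/93/(-149))**2 = (0 - 5468/93*(-1/149))**2 = (0 + 5468/13857)**2 = (5468/13857)**2 = 29899024/192016449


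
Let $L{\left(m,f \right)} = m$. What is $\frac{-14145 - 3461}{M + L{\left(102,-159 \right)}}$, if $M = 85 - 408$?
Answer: $\frac{17606}{221} \approx 79.665$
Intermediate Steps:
$M = -323$ ($M = 85 - 408 = -323$)
$\frac{-14145 - 3461}{M + L{\left(102,-159 \right)}} = \frac{-14145 - 3461}{-323 + 102} = - \frac{17606}{-221} = \left(-17606\right) \left(- \frac{1}{221}\right) = \frac{17606}{221}$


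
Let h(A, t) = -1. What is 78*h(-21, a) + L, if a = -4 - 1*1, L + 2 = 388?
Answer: 308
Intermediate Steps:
L = 386 (L = -2 + 388 = 386)
a = -5 (a = -4 - 1 = -5)
78*h(-21, a) + L = 78*(-1) + 386 = -78 + 386 = 308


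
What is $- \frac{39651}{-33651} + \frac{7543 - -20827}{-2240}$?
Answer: $- \frac{28862021}{2512608} \approx -11.487$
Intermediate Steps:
$- \frac{39651}{-33651} + \frac{7543 - -20827}{-2240} = \left(-39651\right) \left(- \frac{1}{33651}\right) + \left(7543 + 20827\right) \left(- \frac{1}{2240}\right) = \frac{13217}{11217} + 28370 \left(- \frac{1}{2240}\right) = \frac{13217}{11217} - \frac{2837}{224} = - \frac{28862021}{2512608}$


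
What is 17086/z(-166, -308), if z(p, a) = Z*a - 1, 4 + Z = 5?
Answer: -17086/309 ≈ -55.294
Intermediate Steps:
Z = 1 (Z = -4 + 5 = 1)
z(p, a) = -1 + a (z(p, a) = 1*a - 1 = a - 1 = -1 + a)
17086/z(-166, -308) = 17086/(-1 - 308) = 17086/(-309) = 17086*(-1/309) = -17086/309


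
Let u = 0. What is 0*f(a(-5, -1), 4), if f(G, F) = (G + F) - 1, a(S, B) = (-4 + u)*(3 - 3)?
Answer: 0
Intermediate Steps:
a(S, B) = 0 (a(S, B) = (-4 + 0)*(3 - 3) = -4*0 = 0)
f(G, F) = -1 + F + G (f(G, F) = (F + G) - 1 = -1 + F + G)
0*f(a(-5, -1), 4) = 0*(-1 + 4 + 0) = 0*3 = 0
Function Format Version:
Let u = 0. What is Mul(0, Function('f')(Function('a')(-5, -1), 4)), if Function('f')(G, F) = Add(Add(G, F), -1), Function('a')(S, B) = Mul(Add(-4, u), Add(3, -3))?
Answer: 0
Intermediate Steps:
Function('a')(S, B) = 0 (Function('a')(S, B) = Mul(Add(-4, 0), Add(3, -3)) = Mul(-4, 0) = 0)
Function('f')(G, F) = Add(-1, F, G) (Function('f')(G, F) = Add(Add(F, G), -1) = Add(-1, F, G))
Mul(0, Function('f')(Function('a')(-5, -1), 4)) = Mul(0, Add(-1, 4, 0)) = Mul(0, 3) = 0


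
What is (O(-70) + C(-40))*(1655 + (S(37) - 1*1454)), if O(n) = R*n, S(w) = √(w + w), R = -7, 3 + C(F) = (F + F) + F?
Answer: 73767 + 367*√74 ≈ 76924.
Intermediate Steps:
C(F) = -3 + 3*F (C(F) = -3 + ((F + F) + F) = -3 + (2*F + F) = -3 + 3*F)
S(w) = √2*√w (S(w) = √(2*w) = √2*√w)
O(n) = -7*n
(O(-70) + C(-40))*(1655 + (S(37) - 1*1454)) = (-7*(-70) + (-3 + 3*(-40)))*(1655 + (√2*√37 - 1*1454)) = (490 + (-3 - 120))*(1655 + (√74 - 1454)) = (490 - 123)*(1655 + (-1454 + √74)) = 367*(201 + √74) = 73767 + 367*√74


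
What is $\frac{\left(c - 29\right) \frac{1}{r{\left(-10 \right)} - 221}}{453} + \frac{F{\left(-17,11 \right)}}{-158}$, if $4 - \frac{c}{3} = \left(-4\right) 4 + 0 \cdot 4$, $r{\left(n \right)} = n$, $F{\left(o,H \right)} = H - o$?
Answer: $- \frac{1467451}{8266797} \approx -0.17751$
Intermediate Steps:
$c = 60$ ($c = 12 - 3 \left(\left(-4\right) 4 + 0 \cdot 4\right) = 12 - 3 \left(-16 + 0\right) = 12 - -48 = 12 + 48 = 60$)
$\frac{\left(c - 29\right) \frac{1}{r{\left(-10 \right)} - 221}}{453} + \frac{F{\left(-17,11 \right)}}{-158} = \frac{\left(60 - 29\right) \frac{1}{-10 - 221}}{453} + \frac{11 - -17}{-158} = \frac{31}{-231} \cdot \frac{1}{453} + \left(11 + 17\right) \left(- \frac{1}{158}\right) = 31 \left(- \frac{1}{231}\right) \frac{1}{453} + 28 \left(- \frac{1}{158}\right) = \left(- \frac{31}{231}\right) \frac{1}{453} - \frac{14}{79} = - \frac{31}{104643} - \frac{14}{79} = - \frac{1467451}{8266797}$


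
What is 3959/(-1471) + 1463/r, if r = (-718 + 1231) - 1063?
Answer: -393593/73550 ≈ -5.3514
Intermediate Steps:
r = -550 (r = 513 - 1063 = -550)
3959/(-1471) + 1463/r = 3959/(-1471) + 1463/(-550) = 3959*(-1/1471) + 1463*(-1/550) = -3959/1471 - 133/50 = -393593/73550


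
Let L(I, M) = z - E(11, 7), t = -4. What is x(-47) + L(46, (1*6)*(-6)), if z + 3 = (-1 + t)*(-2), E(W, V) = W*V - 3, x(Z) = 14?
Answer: -53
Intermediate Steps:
E(W, V) = -3 + V*W (E(W, V) = V*W - 3 = -3 + V*W)
z = 7 (z = -3 + (-1 - 4)*(-2) = -3 - 5*(-2) = -3 + 10 = 7)
L(I, M) = -67 (L(I, M) = 7 - (-3 + 7*11) = 7 - (-3 + 77) = 7 - 1*74 = 7 - 74 = -67)
x(-47) + L(46, (1*6)*(-6)) = 14 - 67 = -53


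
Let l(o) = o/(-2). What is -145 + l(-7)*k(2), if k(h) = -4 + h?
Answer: -152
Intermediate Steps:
l(o) = -o/2 (l(o) = o*(-½) = -o/2)
-145 + l(-7)*k(2) = -145 + (-½*(-7))*(-4 + 2) = -145 + (7/2)*(-2) = -145 - 7 = -152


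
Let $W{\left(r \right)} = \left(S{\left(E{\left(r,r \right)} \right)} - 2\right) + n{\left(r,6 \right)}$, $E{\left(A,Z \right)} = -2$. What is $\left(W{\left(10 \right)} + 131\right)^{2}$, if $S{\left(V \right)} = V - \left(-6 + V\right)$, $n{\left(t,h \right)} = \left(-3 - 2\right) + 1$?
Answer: $17161$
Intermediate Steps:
$n{\left(t,h \right)} = -4$ ($n{\left(t,h \right)} = -5 + 1 = -4$)
$S{\left(V \right)} = 6$
$W{\left(r \right)} = 0$ ($W{\left(r \right)} = \left(6 - 2\right) - 4 = 4 - 4 = 0$)
$\left(W{\left(10 \right)} + 131\right)^{2} = \left(0 + 131\right)^{2} = 131^{2} = 17161$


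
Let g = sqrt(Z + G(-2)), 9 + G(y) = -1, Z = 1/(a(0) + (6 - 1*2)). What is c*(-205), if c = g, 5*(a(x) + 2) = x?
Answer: -205*I*sqrt(38)/2 ≈ -631.85*I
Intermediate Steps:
a(x) = -2 + x/5
Z = 1/2 (Z = 1/((-2 + (1/5)*0) + (6 - 1*2)) = 1/((-2 + 0) + (6 - 2)) = 1/(-2 + 4) = 1/2 ≈ 0.50000)
G(y) = -10 (G(y) = -9 - 1 = -10)
g = I*sqrt(38)/2 (g = sqrt(1/2 - 10) = sqrt(-19/2) = I*sqrt(38)/2 ≈ 3.0822*I)
c = I*sqrt(38)/2 ≈ 3.0822*I
c*(-205) = (I*sqrt(38)/2)*(-205) = -205*I*sqrt(38)/2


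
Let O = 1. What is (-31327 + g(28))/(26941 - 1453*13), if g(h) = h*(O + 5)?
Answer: -31159/8052 ≈ -3.8697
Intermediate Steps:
g(h) = 6*h (g(h) = h*(1 + 5) = h*6 = 6*h)
(-31327 + g(28))/(26941 - 1453*13) = (-31327 + 6*28)/(26941 - 1453*13) = (-31327 + 168)/(26941 - 18889) = -31159/8052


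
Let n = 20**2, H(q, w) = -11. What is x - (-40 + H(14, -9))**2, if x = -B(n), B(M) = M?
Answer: -3001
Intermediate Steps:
n = 400
x = -400 (x = -1*400 = -400)
x - (-40 + H(14, -9))**2 = -400 - (-40 - 11)**2 = -400 - 1*(-51)**2 = -400 - 1*2601 = -400 - 2601 = -3001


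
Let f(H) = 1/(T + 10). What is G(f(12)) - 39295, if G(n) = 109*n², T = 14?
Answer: -22633811/576 ≈ -39295.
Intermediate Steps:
f(H) = 1/24 (f(H) = 1/(14 + 10) = 1/24)
G(f(12)) - 39295 = 109*(1/24)² - 39295 = 109*(1/576) - 39295 = 109/576 - 39295 = -22633811/576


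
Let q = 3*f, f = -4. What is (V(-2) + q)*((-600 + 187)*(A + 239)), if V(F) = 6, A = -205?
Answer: 84252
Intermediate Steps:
q = -12 (q = 3*(-4) = -12)
(V(-2) + q)*((-600 + 187)*(A + 239)) = (6 - 12)*((-600 + 187)*(-205 + 239)) = -(-2478)*34 = -6*(-14042) = 84252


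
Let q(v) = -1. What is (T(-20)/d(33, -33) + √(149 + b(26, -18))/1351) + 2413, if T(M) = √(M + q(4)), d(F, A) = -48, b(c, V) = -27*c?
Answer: 2413 - I*√21/48 + I*√553/1351 ≈ 2413.0 - 0.078064*I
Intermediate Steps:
T(M) = √(-1 + M) (T(M) = √(M - 1) = √(-1 + M))
(T(-20)/d(33, -33) + √(149 + b(26, -18))/1351) + 2413 = (√(-1 - 20)/(-48) + √(149 - 27*26)/1351) + 2413 = (√(-21)*(-1/48) + √(149 - 702)*(1/1351)) + 2413 = ((I*√21)*(-1/48) + √(-553)*(1/1351)) + 2413 = (-I*√21/48 + (I*√553)*(1/1351)) + 2413 = (-I*√21/48 + I*√553/1351) + 2413 = 2413 - I*√21/48 + I*√553/1351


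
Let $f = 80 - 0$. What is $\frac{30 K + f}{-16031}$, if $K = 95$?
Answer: $- \frac{2930}{16031} \approx -0.18277$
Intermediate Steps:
$f = 80$ ($f = 80 + 0 = 80$)
$\frac{30 K + f}{-16031} = \frac{30 \cdot 95 + 80}{-16031} = \left(2850 + 80\right) \left(- \frac{1}{16031}\right) = 2930 \left(- \frac{1}{16031}\right) = - \frac{2930}{16031}$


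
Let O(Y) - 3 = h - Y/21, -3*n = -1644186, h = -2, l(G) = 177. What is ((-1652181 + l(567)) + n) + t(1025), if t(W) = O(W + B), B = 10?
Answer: -7727932/7 ≈ -1.1040e+6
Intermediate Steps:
n = 548062 (n = -⅓*(-1644186) = 548062)
O(Y) = 1 - Y/21 (O(Y) = 3 + (-2 - Y/21) = 1 - Y/21)
t(W) = 11/21 - W/21 (t(W) = 1 - (W + 10)/21 = 1 - (10 + W)/21 = 1 + (-10/21 - W/21) = 11/21 - W/21)
((-1652181 + l(567)) + n) + t(1025) = ((-1652181 + 177) + 548062) + (11/21 - 1/21*1025) = (-1652004 + 548062) + (11/21 - 1025/21) = -1103942 - 338/7 = -7727932/7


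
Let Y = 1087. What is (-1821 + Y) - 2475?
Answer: -3209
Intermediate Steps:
(-1821 + Y) - 2475 = (-1821 + 1087) - 2475 = -734 - 2475 = -3209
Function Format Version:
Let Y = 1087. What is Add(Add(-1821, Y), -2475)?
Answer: -3209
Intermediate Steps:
Add(Add(-1821, Y), -2475) = Add(Add(-1821, 1087), -2475) = Add(-734, -2475) = -3209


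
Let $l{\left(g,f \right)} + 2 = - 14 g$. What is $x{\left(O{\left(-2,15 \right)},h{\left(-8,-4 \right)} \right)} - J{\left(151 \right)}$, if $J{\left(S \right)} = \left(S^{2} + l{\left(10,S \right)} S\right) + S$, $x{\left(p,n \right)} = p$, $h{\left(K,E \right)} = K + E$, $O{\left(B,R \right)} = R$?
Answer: $-1495$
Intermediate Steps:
$h{\left(K,E \right)} = E + K$
$l{\left(g,f \right)} = -2 - 14 g$
$J{\left(S \right)} = S^{2} - 141 S$ ($J{\left(S \right)} = \left(S^{2} + \left(-2 - 140\right) S\right) + S = \left(S^{2} - 142 S\right) + S = S^{2} - 141 S$)
$x{\left(O{\left(-2,15 \right)},h{\left(-8,-4 \right)} \right)} - J{\left(151 \right)} = 15 - 151 \left(-141 + 151\right) = 15 - 151 \cdot 10 = 15 - 1510 = -1495$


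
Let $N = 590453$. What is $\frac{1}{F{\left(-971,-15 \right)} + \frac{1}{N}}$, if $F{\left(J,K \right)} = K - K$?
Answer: $590453$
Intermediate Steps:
$F{\left(J,K \right)} = 0$
$\frac{1}{F{\left(-971,-15 \right)} + \frac{1}{N}} = \frac{1}{0 + \frac{1}{590453}} = \frac{1}{\frac{1}{590453}} = 590453$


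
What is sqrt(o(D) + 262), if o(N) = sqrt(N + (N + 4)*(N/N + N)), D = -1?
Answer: sqrt(262 + I) ≈ 16.186 + 0.0309*I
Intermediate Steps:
o(N) = sqrt(N + (1 + N)*(4 + N)) (o(N) = sqrt(N + (4 + N)*(1 + N)) = sqrt(N + (1 + N)*(4 + N)))
sqrt(o(D) + 262) = sqrt(sqrt(4 + (-1)**2 + 6*(-1)) + 262) = sqrt(sqrt(4 + 1 - 6) + 262) = sqrt(sqrt(-1) + 262) = sqrt(I + 262) = sqrt(262 + I)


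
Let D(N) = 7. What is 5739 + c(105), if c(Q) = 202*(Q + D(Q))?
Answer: 28363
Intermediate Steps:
c(Q) = 1414 + 202*Q (c(Q) = 202*(Q + 7) = 202*(7 + Q) = 1414 + 202*Q)
5739 + c(105) = 5739 + (1414 + 202*105) = 5739 + (1414 + 21210) = 5739 + 22624 = 28363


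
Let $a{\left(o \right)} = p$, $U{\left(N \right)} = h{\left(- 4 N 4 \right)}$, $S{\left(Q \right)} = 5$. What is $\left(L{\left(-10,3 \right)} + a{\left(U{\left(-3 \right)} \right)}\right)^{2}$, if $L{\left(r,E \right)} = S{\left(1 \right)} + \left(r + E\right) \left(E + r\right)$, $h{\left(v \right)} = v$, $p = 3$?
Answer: $3249$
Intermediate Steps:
$U{\left(N \right)} = - 16 N$ ($U{\left(N \right)} = - 4 N 4 = - 16 N$)
$a{\left(o \right)} = 3$
$L{\left(r,E \right)} = 5 + \left(E + r\right)^{2}$ ($L{\left(r,E \right)} = 5 + \left(r + E\right) \left(E + r\right) = 5 + \left(E + r\right) \left(E + r\right) = 5 + \left(E + r\right)^{2}$)
$\left(L{\left(-10,3 \right)} + a{\left(U{\left(-3 \right)} \right)}\right)^{2} = \left(\left(5 + \left(3 - 10\right)^{2}\right) + 3\right)^{2} = \left(\left(5 + \left(-7\right)^{2}\right) + 3\right)^{2} = \left(\left(5 + 49\right) + 3\right)^{2} = \left(54 + 3\right)^{2} = 57^{2} = 3249$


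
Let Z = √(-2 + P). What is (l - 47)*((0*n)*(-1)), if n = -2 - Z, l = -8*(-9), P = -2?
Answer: 0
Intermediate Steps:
l = 72
Z = 2*I (Z = √(-2 - 2) = √(-4) = 2*I ≈ 2.0*I)
n = -2 - 2*I ≈ -2.0 - 2.0*I
(l - 47)*((0*n)*(-1)) = (72 - 47)*((0*(-2 - 2*I))*(-1)) = 25*(0*(-1)) = 25*0 = 0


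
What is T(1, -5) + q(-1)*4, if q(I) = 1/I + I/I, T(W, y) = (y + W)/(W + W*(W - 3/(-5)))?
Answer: -20/13 ≈ -1.5385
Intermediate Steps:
T(W, y) = (W + y)/(W + W*(⅗ + W)) (T(W, y) = (W + y)/(W + W*(W - 3*(-⅕))) = (W + y)/(W + W*(W + ⅗)) = (W + y)/(W + W*(⅗ + W)))
q(I) = 1 + 1/I (q(I) = 1/I + 1 = 1 + 1/I)
T(1, -5) + q(-1)*4 = 5*(1 - 5)/(1*(8 + 5*1)) + ((1 - 1)/(-1))*4 = 5*1*(-4)/(8 + 5) - 1*0*4 = 5*1*(-4)/13 + 0*4 = 5*1*(1/13)*(-4) + 0 = -20/13 + 0 = -20/13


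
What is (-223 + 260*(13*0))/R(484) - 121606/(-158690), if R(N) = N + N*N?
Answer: 2851040457/3725089060 ≈ 0.76536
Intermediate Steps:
R(N) = N + N**2
(-223 + 260*(13*0))/R(484) - 121606/(-158690) = (-223 + 260*(13*0))/((484*(1 + 484))) - 121606/(-158690) = (-223 + 260*0)/((484*485)) - 121606*(-1/158690) = (-223 + 0)/234740 + 60803/79345 = -223*1/234740 + 60803/79345 = -223/234740 + 60803/79345 = 2851040457/3725089060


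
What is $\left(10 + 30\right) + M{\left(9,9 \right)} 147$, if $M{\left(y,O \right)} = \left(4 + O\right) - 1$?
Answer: $1804$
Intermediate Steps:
$M{\left(y,O \right)} = 3 + O$
$\left(10 + 30\right) + M{\left(9,9 \right)} 147 = \left(10 + 30\right) + \left(3 + 9\right) 147 = 40 + 12 \cdot 147 = 40 + 1764 = 1804$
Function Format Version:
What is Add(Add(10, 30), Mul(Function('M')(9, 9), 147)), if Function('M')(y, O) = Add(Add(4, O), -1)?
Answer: 1804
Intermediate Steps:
Function('M')(y, O) = Add(3, O)
Add(Add(10, 30), Mul(Function('M')(9, 9), 147)) = Add(Add(10, 30), Mul(Add(3, 9), 147)) = Add(40, Mul(12, 147)) = Add(40, 1764) = 1804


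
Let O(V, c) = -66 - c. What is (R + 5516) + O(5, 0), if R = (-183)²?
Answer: 38939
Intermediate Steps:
R = 33489
(R + 5516) + O(5, 0) = (33489 + 5516) + (-66 - 1*0) = 39005 + (-66 + 0) = 39005 - 66 = 38939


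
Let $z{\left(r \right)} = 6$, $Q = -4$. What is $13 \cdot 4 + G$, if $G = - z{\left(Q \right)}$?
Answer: $46$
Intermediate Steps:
$G = -6$ ($G = \left(-1\right) 6 = -6$)
$13 \cdot 4 + G = 13 \cdot 4 - 6 = 52 - 6 = 46$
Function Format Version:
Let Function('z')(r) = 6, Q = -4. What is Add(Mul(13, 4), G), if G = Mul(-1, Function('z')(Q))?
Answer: 46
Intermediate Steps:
G = -6 (G = Mul(-1, 6) = -6)
Add(Mul(13, 4), G) = Add(Mul(13, 4), -6) = Add(52, -6) = 46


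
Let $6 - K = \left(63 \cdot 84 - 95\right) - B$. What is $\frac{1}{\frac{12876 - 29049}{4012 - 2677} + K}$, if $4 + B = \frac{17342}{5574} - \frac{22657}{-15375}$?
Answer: $- \frac{423740125}{2204520606586} \approx -0.00019221$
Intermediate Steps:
$B = \frac{2784576}{4761125}$ ($B = -4 + \left(\frac{17342}{5574} - \frac{22657}{-15375}\right) = -4 + \left(17342 \cdot \frac{1}{5574} - - \frac{22657}{15375}\right) = -4 + \left(\frac{8671}{2787} + \frac{22657}{15375}\right) = -4 + \frac{21829076}{4761125} = \frac{2784576}{4761125} \approx 0.58486$)
$K = - \frac{24712215299}{4761125}$ ($K = 6 - \left(\left(63 \cdot 84 - 95\right) - \frac{2784576}{4761125}\right) = 6 - \left(\left(5292 - 95\right) - \frac{2784576}{4761125}\right) = 6 - \left(5197 - \frac{2784576}{4761125}\right) = 6 - \frac{24740782049}{4761125} = - \frac{24712215299}{4761125} \approx -5190.4$)
$\frac{1}{\frac{12876 - 29049}{4012 - 2677} + K} = \frac{1}{\frac{12876 - 29049}{4012 - 2677} - \frac{24712215299}{4761125}} = \frac{1}{- \frac{16173}{1335} - \frac{24712215299}{4761125}} = \frac{1}{\left(-16173\right) \frac{1}{1335} - \frac{24712215299}{4761125}} = \frac{1}{- \frac{5391}{445} - \frac{24712215299}{4761125}} = \frac{1}{- \frac{2204520606586}{423740125}} = - \frac{423740125}{2204520606586}$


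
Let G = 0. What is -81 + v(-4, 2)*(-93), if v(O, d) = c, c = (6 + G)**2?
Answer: -3429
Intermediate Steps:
c = 36 (c = (6 + 0)**2 = 6**2 = 36)
v(O, d) = 36
-81 + v(-4, 2)*(-93) = -81 + 36*(-93) = -81 - 3348 = -3429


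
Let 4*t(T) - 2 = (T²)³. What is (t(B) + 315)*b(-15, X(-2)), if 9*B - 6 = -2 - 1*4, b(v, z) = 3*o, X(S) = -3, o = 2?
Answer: 1893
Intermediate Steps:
b(v, z) = 6 (b(v, z) = 3*2 = 6)
B = 0 (B = ⅔ + (-2 - 1*4)/9 = ⅔ + (-2 - 4)/9 = ⅔ + (⅑)*(-6) = ⅔ - ⅔ = 0)
t(T) = ½ + T⁶/4 (t(T) = ½ + (T²)³/4 = ½ + T⁶/4)
(t(B) + 315)*b(-15, X(-2)) = ((½ + (¼)*0⁶) + 315)*6 = ((½ + (¼)*0) + 315)*6 = ((½ + 0) + 315)*6 = (½ + 315)*6 = (631/2)*6 = 1893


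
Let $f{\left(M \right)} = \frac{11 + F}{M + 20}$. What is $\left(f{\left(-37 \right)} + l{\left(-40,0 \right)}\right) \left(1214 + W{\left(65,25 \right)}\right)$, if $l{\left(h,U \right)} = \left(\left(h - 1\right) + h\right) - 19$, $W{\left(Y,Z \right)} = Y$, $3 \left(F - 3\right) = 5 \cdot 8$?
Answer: $- \frac{6627778}{51} \approx -1.2996 \cdot 10^{5}$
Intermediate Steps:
$F = \frac{49}{3}$ ($F = 3 + \frac{5 \cdot 8}{3} = 3 + \frac{1}{3} \cdot 40 = 3 + \frac{40}{3} = \frac{49}{3} \approx 16.333$)
$l{\left(h,U \right)} = -20 + 2 h$ ($l{\left(h,U \right)} = \left(\left(-1 + h\right) + h\right) - 19 = \left(-1 + 2 h\right) - 19 = -20 + 2 h$)
$f{\left(M \right)} = \frac{82}{3 \left(20 + M\right)}$ ($f{\left(M \right)} = \frac{11 + \frac{49}{3}}{M + 20} = \frac{82}{3 \left(20 + M\right)}$)
$\left(f{\left(-37 \right)} + l{\left(-40,0 \right)}\right) \left(1214 + W{\left(65,25 \right)}\right) = \left(\frac{82}{3 \left(20 - 37\right)} + \left(-20 + 2 \left(-40\right)\right)\right) \left(1214 + 65\right) = \left(\frac{82}{3 \left(-17\right)} - 100\right) 1279 = \left(\frac{82}{3} \left(- \frac{1}{17}\right) - 100\right) 1279 = \left(- \frac{82}{51} - 100\right) 1279 = \left(- \frac{5182}{51}\right) 1279 = - \frac{6627778}{51}$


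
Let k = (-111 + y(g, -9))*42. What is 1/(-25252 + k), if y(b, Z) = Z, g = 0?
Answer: -1/30292 ≈ -3.3012e-5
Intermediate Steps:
k = -5040 (k = (-111 - 9)*42 = -120*42 = -5040)
1/(-25252 + k) = 1/(-25252 - 5040) = 1/(-30292) = -1/30292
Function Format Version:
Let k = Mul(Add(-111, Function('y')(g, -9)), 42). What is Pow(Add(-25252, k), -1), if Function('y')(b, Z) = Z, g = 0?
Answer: Rational(-1, 30292) ≈ -3.3012e-5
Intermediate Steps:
k = -5040 (k = Mul(Add(-111, -9), 42) = Mul(-120, 42) = -5040)
Pow(Add(-25252, k), -1) = Pow(Add(-25252, -5040), -1) = Pow(-30292, -1) = Rational(-1, 30292)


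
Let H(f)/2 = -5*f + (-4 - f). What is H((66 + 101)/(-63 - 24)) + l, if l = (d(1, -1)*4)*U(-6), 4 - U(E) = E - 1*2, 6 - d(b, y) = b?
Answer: 7396/29 ≈ 255.03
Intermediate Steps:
d(b, y) = 6 - b
U(E) = 6 - E (U(E) = 4 - (E - 1*2) = 4 - (E - 2) = 4 - (-2 + E) = 4 + (2 - E) = 6 - E)
H(f) = -8 - 12*f (H(f) = 2*(-5*f + (-4 - f)) = 2*(-4 - 6*f) = -8 - 12*f)
l = 240 (l = ((6 - 1*1)*4)*(6 - 1*(-6)) = ((6 - 1)*4)*(6 + 6) = (5*4)*12 = 20*12 = 240)
H((66 + 101)/(-63 - 24)) + l = (-8 - 12*(66 + 101)/(-63 - 24)) + 240 = (-8 - 2004/(-87)) + 240 = (-8 - 2004*(-1)/87) + 240 = (-8 - 12*(-167/87)) + 240 = (-8 + 668/29) + 240 = 436/29 + 240 = 7396/29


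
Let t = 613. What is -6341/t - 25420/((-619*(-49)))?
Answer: -207911331/18592903 ≈ -11.182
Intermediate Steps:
-6341/t - 25420/((-619*(-49))) = -6341/613 - 25420/((-619*(-49))) = -6341*1/613 - 25420/30331 = -6341/613 - 25420*1/30331 = -6341/613 - 25420/30331 = -207911331/18592903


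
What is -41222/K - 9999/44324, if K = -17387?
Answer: 1653271315/770661388 ≈ 2.1453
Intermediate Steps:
-41222/K - 9999/44324 = -41222/(-17387) - 9999/44324 = -41222*(-1/17387) - 9999*1/44324 = 41222/17387 - 9999/44324 = 1653271315/770661388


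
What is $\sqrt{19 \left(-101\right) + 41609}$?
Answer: $63 \sqrt{10} \approx 199.22$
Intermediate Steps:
$\sqrt{19 \left(-101\right) + 41609} = \sqrt{-1919 + 41609} = \sqrt{39690} = 63 \sqrt{10}$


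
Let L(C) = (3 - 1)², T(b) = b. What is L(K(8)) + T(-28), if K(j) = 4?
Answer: -24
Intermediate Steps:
L(C) = 4 (L(C) = 2² = 4)
L(K(8)) + T(-28) = 4 - 28 = -24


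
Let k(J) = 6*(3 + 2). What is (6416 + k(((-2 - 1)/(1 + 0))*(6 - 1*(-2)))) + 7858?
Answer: 14304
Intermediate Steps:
k(J) = 30 (k(J) = 6*5 = 30)
(6416 + k(((-2 - 1)/(1 + 0))*(6 - 1*(-2)))) + 7858 = (6416 + 30) + 7858 = 6446 + 7858 = 14304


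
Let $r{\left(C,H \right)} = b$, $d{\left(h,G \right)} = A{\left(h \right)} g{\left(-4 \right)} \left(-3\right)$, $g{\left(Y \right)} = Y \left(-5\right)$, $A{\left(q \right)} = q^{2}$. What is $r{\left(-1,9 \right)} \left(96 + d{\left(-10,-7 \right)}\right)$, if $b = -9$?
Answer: $53136$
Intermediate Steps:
$g{\left(Y \right)} = - 5 Y$
$d{\left(h,G \right)} = - 60 h^{2}$ ($d{\left(h,G \right)} = h^{2} \left(\left(-5\right) \left(-4\right)\right) \left(-3\right) = h^{2} \cdot 20 \left(-3\right) = 20 h^{2} \left(-3\right) = - 60 h^{2}$)
$r{\left(C,H \right)} = -9$
$r{\left(-1,9 \right)} \left(96 + d{\left(-10,-7 \right)}\right) = - 9 \left(96 - 60 \left(-10\right)^{2}\right) = - 9 \left(96 - 6000\right) = \left(-9\right) \left(-5904\right) = 53136$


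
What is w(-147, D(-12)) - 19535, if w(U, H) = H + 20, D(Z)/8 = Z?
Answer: -19611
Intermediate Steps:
D(Z) = 8*Z
w(U, H) = 20 + H
w(-147, D(-12)) - 19535 = (20 + 8*(-12)) - 19535 = (20 - 96) - 19535 = -76 - 19535 = -19611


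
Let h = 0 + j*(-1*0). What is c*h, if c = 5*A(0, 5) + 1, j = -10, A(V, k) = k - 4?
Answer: 0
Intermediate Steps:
A(V, k) = -4 + k
c = 6 (c = 5*(-4 + 5) + 1 = 5*1 + 1 = 5 + 1 = 6)
h = 0 (h = 0 - (-10)*0 = 0 - 10*0 = 0 + 0 = 0)
c*h = 6*0 = 0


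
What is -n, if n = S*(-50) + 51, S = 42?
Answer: 2049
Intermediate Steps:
n = -2049 (n = 42*(-50) + 51 = -2100 + 51 = -2049)
-n = -1*(-2049) = 2049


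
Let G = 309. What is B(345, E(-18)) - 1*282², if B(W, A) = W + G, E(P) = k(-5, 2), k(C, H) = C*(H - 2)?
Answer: -78870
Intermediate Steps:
k(C, H) = C*(-2 + H)
E(P) = 0 (E(P) = -5*(-2 + 2) = -5*0 = 0)
B(W, A) = 309 + W (B(W, A) = W + 309 = 309 + W)
B(345, E(-18)) - 1*282² = (309 + 345) - 1*282² = 654 - 1*79524 = 654 - 79524 = -78870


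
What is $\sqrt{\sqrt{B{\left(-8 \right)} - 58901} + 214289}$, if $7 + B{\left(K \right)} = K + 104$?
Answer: $\sqrt{214289 + 26 i \sqrt{87}} \approx 462.91 + 0.262 i$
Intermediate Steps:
$B{\left(K \right)} = 97 + K$ ($B{\left(K \right)} = -7 + \left(K + 104\right) = -7 + \left(104 + K\right) = 97 + K$)
$\sqrt{\sqrt{B{\left(-8 \right)} - 58901} + 214289} = \sqrt{\sqrt{\left(97 - 8\right) - 58901} + 214289} = \sqrt{\sqrt{89 - 58901} + 214289} = \sqrt{\sqrt{-58812} + 214289} = \sqrt{26 i \sqrt{87} + 214289} = \sqrt{214289 + 26 i \sqrt{87}}$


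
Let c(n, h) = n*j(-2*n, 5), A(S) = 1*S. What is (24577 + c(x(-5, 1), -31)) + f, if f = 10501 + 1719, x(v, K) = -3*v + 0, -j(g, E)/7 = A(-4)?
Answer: 37217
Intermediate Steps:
A(S) = S
j(g, E) = 28 (j(g, E) = -7*(-4) = 28)
x(v, K) = -3*v
c(n, h) = 28*n (c(n, h) = n*28 = 28*n)
f = 12220
(24577 + c(x(-5, 1), -31)) + f = (24577 + 28*(-3*(-5))) + 12220 = (24577 + 28*15) + 12220 = (24577 + 420) + 12220 = 24997 + 12220 = 37217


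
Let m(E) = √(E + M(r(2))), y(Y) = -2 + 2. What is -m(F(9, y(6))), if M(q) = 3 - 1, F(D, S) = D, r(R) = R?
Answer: -√11 ≈ -3.3166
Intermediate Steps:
y(Y) = 0
M(q) = 2
m(E) = √(2 + E) (m(E) = √(E + 2) = √(2 + E))
-m(F(9, y(6))) = -√(2 + 9) = -√11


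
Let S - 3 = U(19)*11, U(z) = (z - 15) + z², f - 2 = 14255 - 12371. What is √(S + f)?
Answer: 12*√41 ≈ 76.838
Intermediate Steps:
f = 1886 (f = 2 + (14255 - 12371) = 2 + 1884 = 1886)
U(z) = -15 + z + z² (U(z) = (-15 + z) + z² = -15 + z + z²)
S = 4018 (S = 3 + (-15 + 19 + 19²)*11 = 3 + (-15 + 19 + 361)*11 = 3 + 365*11 = 3 + 4015 = 4018)
√(S + f) = √(4018 + 1886) = √5904 = 12*√41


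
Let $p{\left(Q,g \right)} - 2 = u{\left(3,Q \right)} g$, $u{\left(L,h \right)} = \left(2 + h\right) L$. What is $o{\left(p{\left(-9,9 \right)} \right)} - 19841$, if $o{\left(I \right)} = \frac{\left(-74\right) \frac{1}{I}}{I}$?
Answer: $- \frac{693820003}{34969} \approx -19841.0$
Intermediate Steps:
$u{\left(L,h \right)} = L \left(2 + h\right)$
$p{\left(Q,g \right)} = 2 + g \left(6 + 3 Q\right)$ ($p{\left(Q,g \right)} = 2 + 3 \left(2 + Q\right) g = 2 + \left(6 + 3 Q\right) g = 2 + g \left(6 + 3 Q\right)$)
$o{\left(I \right)} = - \frac{74}{I^{2}}$
$o{\left(p{\left(-9,9 \right)} \right)} - 19841 = - \frac{74}{\left(2 + 3 \cdot 9 \left(2 - 9\right)\right)^{2}} - 19841 = - \frac{74}{\left(2 + 3 \cdot 9 \left(-7\right)\right)^{2}} - 19841 = - \frac{74}{\left(2 - 189\right)^{2}} - 19841 = - \frac{74}{34969} - 19841 = - \frac{693820003}{34969}$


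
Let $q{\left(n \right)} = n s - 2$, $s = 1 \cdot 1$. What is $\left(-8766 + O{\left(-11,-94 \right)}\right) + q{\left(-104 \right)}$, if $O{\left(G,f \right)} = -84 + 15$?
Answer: $-8941$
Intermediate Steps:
$s = 1$
$O{\left(G,f \right)} = -69$
$q{\left(n \right)} = -2 + n$ ($q{\left(n \right)} = n 1 - 2 = n - 2 = -2 + n$)
$\left(-8766 + O{\left(-11,-94 \right)}\right) + q{\left(-104 \right)} = \left(-8766 - 69\right) - 106 = -8835 - 106 = -8941$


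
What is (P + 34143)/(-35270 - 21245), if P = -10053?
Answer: -4818/11303 ≈ -0.42626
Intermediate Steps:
(P + 34143)/(-35270 - 21245) = (-10053 + 34143)/(-35270 - 21245) = 24090/(-56515) = 24090*(-1/56515) = -4818/11303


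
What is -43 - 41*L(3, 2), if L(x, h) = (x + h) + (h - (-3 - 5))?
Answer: -658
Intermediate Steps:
L(x, h) = 8 + x + 2*h (L(x, h) = (h + x) + (h - 1*(-8)) = (h + x) + (h + 8) = (h + x) + (8 + h) = 8 + x + 2*h)
-43 - 41*L(3, 2) = -43 - 41*(8 + 3 + 2*2) = -43 - 41*(8 + 3 + 4) = -43 - 41*15 = -43 - 615 = -658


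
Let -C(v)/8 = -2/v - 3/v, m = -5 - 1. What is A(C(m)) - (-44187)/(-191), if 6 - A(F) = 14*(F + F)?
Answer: -22163/573 ≈ -38.679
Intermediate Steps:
m = -6
C(v) = 40/v (C(v) = -8*(-2/v - 3/v) = -(-40)/v = 40/v)
A(F) = 6 - 28*F (A(F) = 6 - 14*(F + F) = 6 - 14*2*F = 6 - 28*F)
A(C(m)) - (-44187)/(-191) = (6 - 1120/(-6)) - (-44187)/(-191) = (6 - 1120*(-1)/6) - (-44187)*(-1)/191 = (6 - 28*(-20/3)) - 1*44187/191 = (6 + 560/3) - 44187/191 = 578/3 - 44187/191 = -22163/573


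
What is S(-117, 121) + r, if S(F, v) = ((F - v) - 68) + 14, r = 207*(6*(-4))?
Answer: -5260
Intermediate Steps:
r = -4968 (r = 207*(-24) = -4968)
S(F, v) = -54 + F - v (S(F, v) = (-68 + F - v) + 14 = -54 + F - v)
S(-117, 121) + r = (-54 - 117 - 1*121) - 4968 = (-54 - 117 - 121) - 4968 = -292 - 4968 = -5260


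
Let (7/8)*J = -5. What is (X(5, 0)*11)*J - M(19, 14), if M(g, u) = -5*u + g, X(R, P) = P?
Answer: 51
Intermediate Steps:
J = -40/7 (J = (8/7)*(-5) = -40/7 ≈ -5.7143)
M(g, u) = g - 5*u
(X(5, 0)*11)*J - M(19, 14) = (0*11)*(-40/7) - (19 - 5*14) = 0*(-40/7) - (19 - 70) = 0 - 1*(-51) = 0 + 51 = 51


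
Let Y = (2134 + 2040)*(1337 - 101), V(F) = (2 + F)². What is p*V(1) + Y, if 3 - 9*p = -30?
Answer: 5159097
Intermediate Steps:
p = 11/3 (p = ⅓ - ⅑*(-30) = ⅓ + 10/3 = 11/3 ≈ 3.6667)
Y = 5159064 (Y = 4174*1236 = 5159064)
p*V(1) + Y = 11*(2 + 1)²/3 + 5159064 = (11/3)*3² + 5159064 = (11/3)*9 + 5159064 = 33 + 5159064 = 5159097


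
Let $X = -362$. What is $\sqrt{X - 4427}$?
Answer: $i \sqrt{4789} \approx 69.203 i$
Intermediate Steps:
$\sqrt{X - 4427} = \sqrt{-362 - 4427} = \sqrt{-4789} = i \sqrt{4789}$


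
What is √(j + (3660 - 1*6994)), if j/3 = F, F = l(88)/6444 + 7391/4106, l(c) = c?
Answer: I*√16182391577983230/2204922 ≈ 57.694*I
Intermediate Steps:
F = 11997233/6614766 (F = 88/6444 + 7391/4106 = 88*(1/6444) + 7391*(1/4106) = 22/1611 + 7391/4106 = 11997233/6614766 ≈ 1.8137)
j = 11997233/2204922 (j = 3*(11997233/6614766) = 11997233/2204922 ≈ 5.4411)
√(j + (3660 - 1*6994)) = √(11997233/2204922 + (3660 - 1*6994)) = √(11997233/2204922 + (3660 - 6994)) = √(11997233/2204922 - 3334) = √(-7339212715/2204922) = I*√16182391577983230/2204922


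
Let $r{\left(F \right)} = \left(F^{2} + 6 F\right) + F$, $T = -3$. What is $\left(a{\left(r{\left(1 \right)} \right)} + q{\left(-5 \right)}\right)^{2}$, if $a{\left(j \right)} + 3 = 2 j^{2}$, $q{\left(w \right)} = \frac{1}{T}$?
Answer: $\frac{139876}{9} \approx 15542.0$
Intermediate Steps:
$r{\left(F \right)} = F^{2} + 7 F$
$q{\left(w \right)} = - \frac{1}{3}$ ($q{\left(w \right)} = \frac{1}{-3} = - \frac{1}{3}$)
$a{\left(j \right)} = -3 + 2 j^{2}$
$\left(a{\left(r{\left(1 \right)} \right)} + q{\left(-5 \right)}\right)^{2} = \left(\left(-3 + 2 \left(1 \left(7 + 1\right)\right)^{2}\right) - \frac{1}{3}\right)^{2} = \left(\left(-3 + 2 \left(1 \cdot 8\right)^{2}\right) - \frac{1}{3}\right)^{2} = \left(\left(-3 + 2 \cdot 8^{2}\right) - \frac{1}{3}\right)^{2} = \left(\left(-3 + 2 \cdot 64\right) - \frac{1}{3}\right)^{2} = \left(\left(-3 + 128\right) - \frac{1}{3}\right)^{2} = \left(125 - \frac{1}{3}\right)^{2} = \left(\frac{374}{3}\right)^{2} = \frac{139876}{9}$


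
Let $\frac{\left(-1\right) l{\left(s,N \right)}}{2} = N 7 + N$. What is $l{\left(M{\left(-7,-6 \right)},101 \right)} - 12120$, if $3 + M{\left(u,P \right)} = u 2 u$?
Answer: $-13736$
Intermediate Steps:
$M{\left(u,P \right)} = -3 + 2 u^{2}$ ($M{\left(u,P \right)} = -3 + u 2 u = -3 + 2 u u = -3 + 2 u^{2}$)
$l{\left(s,N \right)} = - 16 N$ ($l{\left(s,N \right)} = - 2 \left(N 7 + N\right) = - 2 \left(7 N + N\right) = - 2 \cdot 8 N = - 16 N$)
$l{\left(M{\left(-7,-6 \right)},101 \right)} - 12120 = \left(-16\right) 101 - 12120 = -1616 - 12120 = -13736$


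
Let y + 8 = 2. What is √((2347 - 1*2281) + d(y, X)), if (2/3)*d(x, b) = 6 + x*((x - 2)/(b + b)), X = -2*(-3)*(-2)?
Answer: 6*√2 ≈ 8.4853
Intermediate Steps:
X = -12 (X = 6*(-2) = -12)
y = -6 (y = -8 + 2 = -6)
d(x, b) = 9 + 3*x*(-2 + x)/(4*b) (d(x, b) = 3*(6 + x*((x - 2)/(b + b)))/2 = 3*(6 + x*((-2 + x)/((2*b))))/2 = 3*(6 + x*((-2 + x)*(1/(2*b))))/2 = 3*(6 + x*((-2 + x)/(2*b)))/2 = 3*(6 + x*(-2 + x)/(2*b))/2 = 9 + 3*x*(-2 + x)/(4*b))
√((2347 - 1*2281) + d(y, X)) = √((2347 - 1*2281) + (¾)*((-6)² - 2*(-6) + 12*(-12))/(-12)) = √((2347 - 2281) + (¾)*(-1/12)*(36 + 12 - 144)) = √(66 + (¾)*(-1/12)*(-96)) = √(66 + 6) = √72 = 6*√2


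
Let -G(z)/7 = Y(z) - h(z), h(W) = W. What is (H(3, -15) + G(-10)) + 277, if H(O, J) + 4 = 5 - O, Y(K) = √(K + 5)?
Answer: 205 - 7*I*√5 ≈ 205.0 - 15.652*I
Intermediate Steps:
Y(K) = √(5 + K)
H(O, J) = 1 - O (H(O, J) = -4 + (5 - O) = 1 - O)
G(z) = -7*√(5 + z) + 7*z (G(z) = -7*(√(5 + z) - z) = -7*√(5 + z) + 7*z)
(H(3, -15) + G(-10)) + 277 = ((1 - 1*3) + (-7*√(5 - 10) + 7*(-10))) + 277 = ((1 - 3) + (-7*I*√5 - 70)) + 277 = (-2 + (-7*I*√5 - 70)) + 277 = (-2 + (-70 - 7*I*√5)) + 277 = (-72 - 7*I*√5) + 277 = 205 - 7*I*√5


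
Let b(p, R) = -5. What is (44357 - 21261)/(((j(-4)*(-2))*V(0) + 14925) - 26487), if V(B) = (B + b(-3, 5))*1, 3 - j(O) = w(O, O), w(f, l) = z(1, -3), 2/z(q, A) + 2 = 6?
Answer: -23096/11537 ≈ -2.0019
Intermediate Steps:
z(q, A) = 1/2 (z(q, A) = 2/(-2 + 6) = 2/4 = 2*(1/4) = 1/2)
w(f, l) = 1/2
j(O) = 5/2 (j(O) = 3 - 1*1/2 = 3 - 1/2 = 5/2)
V(B) = -5 + B (V(B) = (B - 5)*1 = (-5 + B)*1 = -5 + B)
(44357 - 21261)/(((j(-4)*(-2))*V(0) + 14925) - 26487) = (44357 - 21261)/((((5/2)*(-2))*(-5 + 0) + 14925) - 26487) = 23096/((-5*(-5) + 14925) - 26487) = 23096/((25 + 14925) - 26487) = 23096/(14950 - 26487) = 23096/(-11537) = 23096*(-1/11537) = -23096/11537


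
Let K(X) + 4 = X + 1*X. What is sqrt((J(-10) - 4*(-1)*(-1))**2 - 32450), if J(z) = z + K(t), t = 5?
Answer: I*sqrt(32386) ≈ 179.96*I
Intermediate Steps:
K(X) = -4 + 2*X (K(X) = -4 + (X + 1*X) = -4 + (X + X) = -4 + 2*X)
J(z) = 6 + z (J(z) = z + (-4 + 2*5) = z + (-4 + 10) = z + 6 = 6 + z)
sqrt((J(-10) - 4*(-1)*(-1))**2 - 32450) = sqrt(((6 - 10) - 4*(-1)*(-1))**2 - 32450) = sqrt((-4 + 4*(-1))**2 - 32450) = sqrt((-4 - 4)**2 - 32450) = sqrt((-8)**2 - 32450) = sqrt(64 - 32450) = sqrt(-32386) = I*sqrt(32386)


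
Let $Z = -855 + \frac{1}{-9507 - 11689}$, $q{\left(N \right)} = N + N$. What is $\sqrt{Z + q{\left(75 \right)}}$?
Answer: $\frac{i \sqrt{79183916119}}{10598} \approx 26.552 i$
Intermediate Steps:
$q{\left(N \right)} = 2 N$
$Z = - \frac{18122581}{21196}$ ($Z = -855 + \frac{1}{-21196} = -855 - \frac{1}{21196} = - \frac{18122581}{21196} \approx -855.0$)
$\sqrt{Z + q{\left(75 \right)}} = \sqrt{- \frac{18122581}{21196} + 2 \cdot 75} = \sqrt{- \frac{18122581}{21196} + 150} = \sqrt{- \frac{14943181}{21196}} = \frac{i \sqrt{79183916119}}{10598}$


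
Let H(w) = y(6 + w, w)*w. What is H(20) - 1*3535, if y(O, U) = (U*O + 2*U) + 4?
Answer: 7745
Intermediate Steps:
y(O, U) = 4 + 2*U + O*U (y(O, U) = (O*U + 2*U) + 4 = (2*U + O*U) + 4 = 4 + 2*U + O*U)
H(w) = w*(4 + 2*w + w*(6 + w)) (H(w) = (4 + 2*w + (6 + w)*w)*w = (4 + 2*w + w*(6 + w))*w = w*(4 + 2*w + w*(6 + w)))
H(20) - 1*3535 = 20*(4 + 20**2 + 8*20) - 1*3535 = 20*(4 + 400 + 160) - 3535 = 20*564 - 3535 = 11280 - 3535 = 7745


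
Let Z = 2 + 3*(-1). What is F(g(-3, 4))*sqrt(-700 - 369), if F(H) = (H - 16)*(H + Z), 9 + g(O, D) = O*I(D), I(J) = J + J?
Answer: 1666*I*sqrt(1069) ≈ 54471.0*I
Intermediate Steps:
Z = -1 (Z = 2 - 3 = -1)
I(J) = 2*J
g(O, D) = -9 + 2*D*O (g(O, D) = -9 + O*(2*D) = -9 + 2*D*O)
F(H) = (-1 + H)*(-16 + H) (F(H) = (H - 16)*(H - 1) = (-16 + H)*(-1 + H) = (-1 + H)*(-16 + H))
F(g(-3, 4))*sqrt(-700 - 369) = (16 + (-9 + 2*4*(-3))**2 - 17*(-9 + 2*4*(-3)))*sqrt(-700 - 369) = (16 + (-9 - 24)**2 - 17*(-9 - 24))*sqrt(-1069) = (16 + (-33)**2 - 17*(-33))*(I*sqrt(1069)) = (16 + 1089 + 561)*(I*sqrt(1069)) = 1666*(I*sqrt(1069)) = 1666*I*sqrt(1069)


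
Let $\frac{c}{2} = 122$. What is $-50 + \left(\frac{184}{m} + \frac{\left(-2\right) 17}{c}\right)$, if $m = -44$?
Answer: $- \frac{72899}{1342} \approx -54.321$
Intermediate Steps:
$c = 244$ ($c = 2 \cdot 122 = 244$)
$-50 + \left(\frac{184}{m} + \frac{\left(-2\right) 17}{c}\right) = -50 + \left(\frac{184}{-44} + \frac{\left(-2\right) 17}{244}\right) = -50 + \left(184 \left(- \frac{1}{44}\right) - \frac{17}{122}\right) = -50 - \frac{5799}{1342} = - \frac{72899}{1342}$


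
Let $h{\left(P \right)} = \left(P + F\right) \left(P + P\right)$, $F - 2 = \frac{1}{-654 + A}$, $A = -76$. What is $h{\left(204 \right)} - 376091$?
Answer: $- \frac{106595899}{365} \approx -2.9204 \cdot 10^{5}$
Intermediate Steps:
$F = \frac{1459}{730}$ ($F = 2 + \frac{1}{-654 - 76} = 2 + \frac{1}{-730} = 2 - \frac{1}{730} = \frac{1459}{730} \approx 1.9986$)
$h{\left(P \right)} = 2 P \left(\frac{1459}{730} + P\right)$ ($h{\left(P \right)} = \left(P + \frac{1459}{730}\right) \left(P + P\right) = \left(\frac{1459}{730} + P\right) 2 P = 2 P \left(\frac{1459}{730} + P\right)$)
$h{\left(204 \right)} - 376091 = \frac{1}{365} \cdot 204 \left(1459 + 730 \cdot 204\right) - 376091 = \frac{1}{365} \cdot 204 \left(1459 + 148920\right) - 376091 = \frac{1}{365} \cdot 204 \cdot 150379 - 376091 = \frac{30677316}{365} - 376091 = - \frac{106595899}{365}$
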